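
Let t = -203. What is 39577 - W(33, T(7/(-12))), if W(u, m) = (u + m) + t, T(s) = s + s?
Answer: 238489/6 ≈ 39748.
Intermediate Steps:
T(s) = 2*s
W(u, m) = -203 + m + u (W(u, m) = (u + m) - 203 = (m + u) - 203 = -203 + m + u)
39577 - W(33, T(7/(-12))) = 39577 - (-203 + 2*(7/(-12)) + 33) = 39577 - (-203 + 2*(7*(-1/12)) + 33) = 39577 - (-203 + 2*(-7/12) + 33) = 39577 - (-203 - 7/6 + 33) = 39577 - 1*(-1027/6) = 39577 + 1027/6 = 238489/6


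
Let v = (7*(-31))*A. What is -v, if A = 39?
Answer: 8463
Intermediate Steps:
v = -8463 (v = (7*(-31))*39 = -217*39 = -8463)
-v = -1*(-8463) = 8463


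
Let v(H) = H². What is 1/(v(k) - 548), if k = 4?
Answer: -1/532 ≈ -0.0018797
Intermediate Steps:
1/(v(k) - 548) = 1/(4² - 548) = 1/(16 - 548) = 1/(-532) = -1/532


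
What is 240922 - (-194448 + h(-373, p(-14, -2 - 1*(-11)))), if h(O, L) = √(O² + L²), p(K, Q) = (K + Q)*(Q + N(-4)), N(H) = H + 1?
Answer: 435370 - √140029 ≈ 4.3500e+5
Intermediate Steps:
N(H) = 1 + H
p(K, Q) = (-3 + Q)*(K + Q) (p(K, Q) = (K + Q)*(Q + (1 - 4)) = (K + Q)*(Q - 3) = (K + Q)*(-3 + Q) = (-3 + Q)*(K + Q))
h(O, L) = √(L² + O²)
240922 - (-194448 + h(-373, p(-14, -2 - 1*(-11)))) = 240922 - (-194448 + √(((-2 - 1*(-11))² - 3*(-14) - 3*(-2 - 1*(-11)) - 14*(-2 - 1*(-11)))² + (-373)²)) = 240922 - (-194448 + √(((-2 + 11)² + 42 - 3*(-2 + 11) - 14*(-2 + 11))² + 139129)) = 240922 - (-194448 + √((9² + 42 - 3*9 - 14*9)² + 139129)) = 240922 - (-194448 + √((81 + 42 - 27 - 126)² + 139129)) = 240922 - (-194448 + √((-30)² + 139129)) = 240922 - (-194448 + √(900 + 139129)) = 240922 - (-194448 + √140029) = 240922 + (194448 - √140029) = 435370 - √140029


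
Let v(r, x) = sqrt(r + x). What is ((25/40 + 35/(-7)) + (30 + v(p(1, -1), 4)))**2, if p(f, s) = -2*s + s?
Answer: 42345/64 + 205*sqrt(5)/4 ≈ 776.24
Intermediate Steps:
p(f, s) = -s
((25/40 + 35/(-7)) + (30 + v(p(1, -1), 4)))**2 = ((25/40 + 35/(-7)) + (30 + sqrt(-1*(-1) + 4)))**2 = ((25*(1/40) + 35*(-1/7)) + (30 + sqrt(1 + 4)))**2 = ((5/8 - 5) + (30 + sqrt(5)))**2 = (-35/8 + (30 + sqrt(5)))**2 = (205/8 + sqrt(5))**2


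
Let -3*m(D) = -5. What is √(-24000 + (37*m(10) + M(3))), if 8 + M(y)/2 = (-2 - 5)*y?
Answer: I*√215967/3 ≈ 154.91*I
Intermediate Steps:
M(y) = -16 - 14*y (M(y) = -16 + 2*((-2 - 5)*y) = -16 + 2*(-7*y) = -16 - 14*y)
m(D) = 5/3 (m(D) = -⅓*(-5) = 5/3)
√(-24000 + (37*m(10) + M(3))) = √(-24000 + (37*(5/3) + (-16 - 14*3))) = √(-24000 + (185/3 + (-16 - 42))) = √(-24000 + (185/3 - 58)) = √(-24000 + 11/3) = √(-71989/3) = I*√215967/3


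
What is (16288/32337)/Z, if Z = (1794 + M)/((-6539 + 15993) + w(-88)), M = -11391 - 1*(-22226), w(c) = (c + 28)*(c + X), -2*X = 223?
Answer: 348954112/408383973 ≈ 0.85448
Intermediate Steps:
X = -223/2 (X = -½*223 = -223/2 ≈ -111.50)
w(c) = (28 + c)*(-223/2 + c) (w(c) = (c + 28)*(c - 223/2) = (28 + c)*(-223/2 + c))
M = 10835 (M = -11391 + 22226 = 10835)
Z = 12629/21424 (Z = (1794 + 10835)/((-6539 + 15993) + (-3122 + (-88)² - 167/2*(-88))) = 12629/(9454 + (-3122 + 7744 + 7348)) = 12629/(9454 + 11970) = 12629/21424 ≈ 0.58948)
(16288/32337)/Z = (16288/32337)/(12629/21424) = (16288*(1/32337))*(21424/12629) = (16288/32337)*(21424/12629) = 348954112/408383973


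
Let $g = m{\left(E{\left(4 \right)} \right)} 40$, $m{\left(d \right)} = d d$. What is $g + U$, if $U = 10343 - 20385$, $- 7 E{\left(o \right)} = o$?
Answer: $- \frac{491418}{49} \approx -10029.0$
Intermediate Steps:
$E{\left(o \right)} = - \frac{o}{7}$
$m{\left(d \right)} = d^{2}$
$U = -10042$ ($U = 10343 - 20385 = -10042$)
$g = \frac{640}{49}$ ($g = \left(\left(- \frac{1}{7}\right) 4\right)^{2} \cdot 40 = \left(- \frac{4}{7}\right)^{2} \cdot 40 = \frac{16}{49} \cdot 40 = \frac{640}{49} \approx 13.061$)
$g + U = \frac{640}{49} - 10042 = - \frac{491418}{49}$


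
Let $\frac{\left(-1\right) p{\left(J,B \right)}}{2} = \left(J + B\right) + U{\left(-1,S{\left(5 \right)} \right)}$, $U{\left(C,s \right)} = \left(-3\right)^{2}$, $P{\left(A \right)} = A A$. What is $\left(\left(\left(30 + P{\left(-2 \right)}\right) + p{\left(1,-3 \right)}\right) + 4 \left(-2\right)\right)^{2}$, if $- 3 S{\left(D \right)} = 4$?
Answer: $144$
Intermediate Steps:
$P{\left(A \right)} = A^{2}$
$S{\left(D \right)} = - \frac{4}{3}$ ($S{\left(D \right)} = \left(- \frac{1}{3}\right) 4 = - \frac{4}{3}$)
$U{\left(C,s \right)} = 9$
$p{\left(J,B \right)} = -18 - 2 B - 2 J$ ($p{\left(J,B \right)} = - 2 \left(\left(J + B\right) + 9\right) = - 2 \left(\left(B + J\right) + 9\right) = - 2 \left(9 + B + J\right) = -18 - 2 B - 2 J$)
$\left(\left(\left(30 + P{\left(-2 \right)}\right) + p{\left(1,-3 \right)}\right) + 4 \left(-2\right)\right)^{2} = \left(\left(\left(30 + \left(-2\right)^{2}\right) - 14\right) + 4 \left(-2\right)\right)^{2} = \left(\left(\left(30 + 4\right) - 14\right) - 8\right)^{2} = \left(\left(34 - 14\right) - 8\right)^{2} = \left(20 - 8\right)^{2} = 12^{2} = 144$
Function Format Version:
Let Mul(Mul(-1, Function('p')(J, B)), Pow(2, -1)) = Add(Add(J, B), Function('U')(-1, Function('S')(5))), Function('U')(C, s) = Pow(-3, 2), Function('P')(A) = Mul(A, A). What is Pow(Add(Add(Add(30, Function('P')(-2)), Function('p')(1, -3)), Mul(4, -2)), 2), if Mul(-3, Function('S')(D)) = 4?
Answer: 144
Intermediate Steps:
Function('P')(A) = Pow(A, 2)
Function('S')(D) = Rational(-4, 3) (Function('S')(D) = Mul(Rational(-1, 3), 4) = Rational(-4, 3))
Function('U')(C, s) = 9
Function('p')(J, B) = Add(-18, Mul(-2, B), Mul(-2, J)) (Function('p')(J, B) = Mul(-2, Add(Add(J, B), 9)) = Mul(-2, Add(Add(B, J), 9)) = Mul(-2, Add(9, B, J)) = Add(-18, Mul(-2, B), Mul(-2, J)))
Pow(Add(Add(Add(30, Function('P')(-2)), Function('p')(1, -3)), Mul(4, -2)), 2) = Pow(Add(Add(Add(30, Pow(-2, 2)), Add(-18, Mul(-2, -3), Mul(-2, 1))), Mul(4, -2)), 2) = Pow(Add(Add(Add(30, 4), Add(-18, 6, -2)), -8), 2) = Pow(Add(Add(34, -14), -8), 2) = Pow(Add(20, -8), 2) = Pow(12, 2) = 144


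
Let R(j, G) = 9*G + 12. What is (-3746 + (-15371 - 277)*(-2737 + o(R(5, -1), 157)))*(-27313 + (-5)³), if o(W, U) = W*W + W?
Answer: -1169875487652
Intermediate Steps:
R(j, G) = 12 + 9*G
o(W, U) = W + W² (o(W, U) = W² + W = W + W²)
(-3746 + (-15371 - 277)*(-2737 + o(R(5, -1), 157)))*(-27313 + (-5)³) = (-3746 + (-15371 - 277)*(-2737 + (12 + 9*(-1))*(1 + (12 + 9*(-1)))))*(-27313 + (-5)³) = (-3746 - 15648*(-2737 + (12 - 9)*(1 + (12 - 9))))*(-27313 - 125) = (-3746 - 15648*(-2737 + 3*(1 + 3)))*(-27438) = (-3746 - 15648*(-2737 + 3*4))*(-27438) = (-3746 - 15648*(-2737 + 12))*(-27438) = (-3746 - 15648*(-2725))*(-27438) = (-3746 + 42640800)*(-27438) = 42637054*(-27438) = -1169875487652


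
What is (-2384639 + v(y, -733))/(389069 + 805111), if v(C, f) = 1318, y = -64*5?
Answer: -2383321/1194180 ≈ -1.9958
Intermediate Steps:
y = -320
(-2384639 + v(y, -733))/(389069 + 805111) = (-2384639 + 1318)/(389069 + 805111) = -2383321/1194180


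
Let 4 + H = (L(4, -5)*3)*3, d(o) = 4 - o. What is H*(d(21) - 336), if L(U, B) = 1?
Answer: -1765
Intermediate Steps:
H = 5 (H = -4 + (1*3)*3 = -4 + 3*3 = -4 + 9 = 5)
H*(d(21) - 336) = 5*((4 - 1*21) - 336) = 5*((4 - 21) - 336) = 5*(-17 - 336) = 5*(-353) = -1765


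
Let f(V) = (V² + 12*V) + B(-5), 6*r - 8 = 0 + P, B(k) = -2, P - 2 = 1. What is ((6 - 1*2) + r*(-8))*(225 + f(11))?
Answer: -15232/3 ≈ -5077.3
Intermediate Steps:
P = 3 (P = 2 + 1 = 3)
r = 11/6 (r = 4/3 + (0 + 3)/6 = 4/3 + (⅙)*3 = 4/3 + ½ = 11/6 ≈ 1.8333)
f(V) = -2 + V² + 12*V (f(V) = (V² + 12*V) - 2 = -2 + V² + 12*V)
((6 - 1*2) + r*(-8))*(225 + f(11)) = ((6 - 1*2) + (11/6)*(-8))*(225 + (-2 + 11² + 12*11)) = ((6 - 2) - 44/3)*(225 + (-2 + 121 + 132)) = (4 - 44/3)*(225 + 251) = -32/3*476 = -15232/3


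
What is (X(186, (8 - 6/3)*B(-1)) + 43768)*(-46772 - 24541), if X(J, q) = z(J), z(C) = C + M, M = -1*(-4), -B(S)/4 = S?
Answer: -3134776854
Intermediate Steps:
B(S) = -4*S
M = 4
z(C) = 4 + C (z(C) = C + 4 = 4 + C)
X(J, q) = 4 + J
(X(186, (8 - 6/3)*B(-1)) + 43768)*(-46772 - 24541) = ((4 + 186) + 43768)*(-46772 - 24541) = (190 + 43768)*(-71313) = 43958*(-71313) = -3134776854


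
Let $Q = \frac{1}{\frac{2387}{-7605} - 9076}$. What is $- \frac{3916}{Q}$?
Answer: $\frac{270303337172}{7605} \approx 3.5543 \cdot 10^{7}$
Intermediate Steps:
$Q = - \frac{7605}{69025367}$ ($Q = \frac{1}{2387 \left(- \frac{1}{7605}\right) - 9076} = \frac{1}{- \frac{2387}{7605} - 9076} = \frac{1}{- \frac{69025367}{7605}} = - \frac{7605}{69025367} \approx -0.00011018$)
$- \frac{3916}{Q} = - \frac{3916}{- \frac{7605}{69025367}} = \left(-3916\right) \left(- \frac{69025367}{7605}\right) = \frac{270303337172}{7605}$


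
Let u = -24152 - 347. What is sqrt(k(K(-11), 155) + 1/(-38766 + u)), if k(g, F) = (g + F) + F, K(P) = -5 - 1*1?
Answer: 9*sqrt(15021578335)/63265 ≈ 17.436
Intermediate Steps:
K(P) = -6 (K(P) = -5 - 1 = -6)
k(g, F) = g + 2*F (k(g, F) = (F + g) + F = g + 2*F)
u = -24499
sqrt(k(K(-11), 155) + 1/(-38766 + u)) = sqrt((-6 + 2*155) + 1/(-38766 - 24499)) = sqrt((-6 + 310) + 1/(-63265)) = sqrt(304 - 1/63265) = sqrt(19232559/63265) = 9*sqrt(15021578335)/63265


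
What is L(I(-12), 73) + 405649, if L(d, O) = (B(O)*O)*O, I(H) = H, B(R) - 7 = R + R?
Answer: 1220986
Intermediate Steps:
B(R) = 7 + 2*R (B(R) = 7 + (R + R) = 7 + 2*R)
L(d, O) = O²*(7 + 2*O) (L(d, O) = ((7 + 2*O)*O)*O = (O*(7 + 2*O))*O = O²*(7 + 2*O))
L(I(-12), 73) + 405649 = 73²*(7 + 2*73) + 405649 = 5329*(7 + 146) + 405649 = 5329*153 + 405649 = 815337 + 405649 = 1220986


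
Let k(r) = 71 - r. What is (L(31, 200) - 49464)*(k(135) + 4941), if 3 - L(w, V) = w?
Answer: -241372484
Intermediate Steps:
L(w, V) = 3 - w
(L(31, 200) - 49464)*(k(135) + 4941) = ((3 - 1*31) - 49464)*((71 - 1*135) + 4941) = ((3 - 31) - 49464)*((71 - 135) + 4941) = (-28 - 49464)*(-64 + 4941) = -49492*4877 = -241372484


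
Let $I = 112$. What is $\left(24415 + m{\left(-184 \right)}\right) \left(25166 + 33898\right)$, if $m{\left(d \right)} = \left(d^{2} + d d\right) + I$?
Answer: $5448004296$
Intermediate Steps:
$m{\left(d \right)} = 112 + 2 d^{2}$ ($m{\left(d \right)} = \left(d^{2} + d d\right) + 112 = \left(d^{2} + d^{2}\right) + 112 = 2 d^{2} + 112 = 112 + 2 d^{2}$)
$\left(24415 + m{\left(-184 \right)}\right) \left(25166 + 33898\right) = \left(24415 + \left(112 + 2 \left(-184\right)^{2}\right)\right) \left(25166 + 33898\right) = \left(24415 + \left(112 + 2 \cdot 33856\right)\right) 59064 = \left(24415 + \left(112 + 67712\right)\right) 59064 = \left(24415 + 67824\right) 59064 = 92239 \cdot 59064 = 5448004296$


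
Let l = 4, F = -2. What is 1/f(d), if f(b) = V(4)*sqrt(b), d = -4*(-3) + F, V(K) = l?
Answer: sqrt(10)/40 ≈ 0.079057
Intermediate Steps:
V(K) = 4
d = 10 (d = -4*(-3) - 2 = 12 - 2 = 10)
f(b) = 4*sqrt(b)
1/f(d) = 1/(4*sqrt(10)) = sqrt(10)/40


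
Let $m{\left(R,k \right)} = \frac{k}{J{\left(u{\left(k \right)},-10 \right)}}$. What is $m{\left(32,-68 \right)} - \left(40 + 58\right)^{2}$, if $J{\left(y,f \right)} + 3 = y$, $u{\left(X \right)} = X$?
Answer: $- \frac{681816}{71} \approx -9603.0$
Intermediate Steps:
$J{\left(y,f \right)} = -3 + y$
$m{\left(R,k \right)} = \frac{k}{-3 + k}$
$m{\left(32,-68 \right)} - \left(40 + 58\right)^{2} = - \frac{68}{-3 - 68} - \left(40 + 58\right)^{2} = - \frac{68}{-71} - 98^{2} = \left(-68\right) \left(- \frac{1}{71}\right) - 9604 = \frac{68}{71} - 9604 = - \frac{681816}{71}$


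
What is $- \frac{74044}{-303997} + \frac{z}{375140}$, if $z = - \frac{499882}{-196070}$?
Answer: $\frac{2723181055309777}{11180052039050300} \approx 0.24358$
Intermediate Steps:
$z = \frac{249941}{98035}$ ($z = \left(-499882\right) \left(- \frac{1}{196070}\right) = \frac{249941}{98035} \approx 2.5495$)
$- \frac{74044}{-303997} + \frac{z}{375140} = - \frac{74044}{-303997} + \frac{249941}{98035 \cdot 375140} = \left(-74044\right) \left(- \frac{1}{303997}\right) + \frac{249941}{98035} \cdot \frac{1}{375140} = \frac{74044}{303997} + \frac{249941}{36776849900} = \frac{2723181055309777}{11180052039050300}$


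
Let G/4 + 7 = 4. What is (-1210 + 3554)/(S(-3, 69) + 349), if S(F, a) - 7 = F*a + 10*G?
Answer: 2344/29 ≈ 80.828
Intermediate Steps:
G = -12 (G = -28 + 4*4 = -28 + 16 = -12)
S(F, a) = -113 + F*a (S(F, a) = 7 + (F*a + 10*(-12)) = 7 + (F*a - 120) = 7 + (-120 + F*a) = -113 + F*a)
(-1210 + 3554)/(S(-3, 69) + 349) = (-1210 + 3554)/((-113 - 3*69) + 349) = 2344/((-113 - 207) + 349) = 2344/(-320 + 349) = 2344/29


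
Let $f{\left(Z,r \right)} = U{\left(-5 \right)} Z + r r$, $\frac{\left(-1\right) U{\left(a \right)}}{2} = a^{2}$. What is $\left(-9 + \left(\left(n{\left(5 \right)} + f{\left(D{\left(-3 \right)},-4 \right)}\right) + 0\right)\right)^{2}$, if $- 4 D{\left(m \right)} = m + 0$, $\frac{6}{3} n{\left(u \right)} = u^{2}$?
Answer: $324$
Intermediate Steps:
$U{\left(a \right)} = - 2 a^{2}$
$n{\left(u \right)} = \frac{u^{2}}{2}$
$D{\left(m \right)} = - \frac{m}{4}$ ($D{\left(m \right)} = - \frac{m + 0}{4} = - \frac{m}{4}$)
$f{\left(Z,r \right)} = r^{2} - 50 Z$ ($f{\left(Z,r \right)} = - 2 \left(-5\right)^{2} Z + r r = \left(-2\right) 25 Z + r^{2} = - 50 Z + r^{2} = r^{2} - 50 Z$)
$\left(-9 + \left(\left(n{\left(5 \right)} + f{\left(D{\left(-3 \right)},-4 \right)}\right) + 0\right)\right)^{2} = \left(-9 + \left(\left(\frac{5^{2}}{2} + \left(\left(-4\right)^{2} - 50 \left(\left(- \frac{1}{4}\right) \left(-3\right)\right)\right)\right) + 0\right)\right)^{2} = \left(-9 + \left(\left(\frac{1}{2} \cdot 25 + \left(16 - \frac{75}{2}\right)\right) + 0\right)\right)^{2} = \left(-9 + \left(\left(\frac{25}{2} + \left(16 - \frac{75}{2}\right)\right) + 0\right)\right)^{2} = \left(-9 + \left(\left(\frac{25}{2} - \frac{43}{2}\right) + 0\right)\right)^{2} = \left(-9 + \left(-9 + 0\right)\right)^{2} = \left(-9 - 9\right)^{2} = \left(-18\right)^{2} = 324$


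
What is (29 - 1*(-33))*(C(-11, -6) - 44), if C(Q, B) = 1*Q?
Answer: -3410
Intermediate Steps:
C(Q, B) = Q
(29 - 1*(-33))*(C(-11, -6) - 44) = (29 - 1*(-33))*(-11 - 44) = (29 + 33)*(-55) = 62*(-55) = -3410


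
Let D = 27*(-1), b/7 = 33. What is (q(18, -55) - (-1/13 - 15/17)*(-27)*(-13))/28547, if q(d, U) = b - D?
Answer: 10110/485299 ≈ 0.020833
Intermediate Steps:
b = 231 (b = 7*33 = 231)
D = -27
q(d, U) = 258 (q(d, U) = 231 - 1*(-27) = 231 + 27 = 258)
(q(18, -55) - (-1/13 - 15/17)*(-27)*(-13))/28547 = (258 - (-1/13 - 15/17)*(-27)*(-13))/28547 = (258 - (-1*1/13 - 15*1/17)*(-27)*(-13))*(1/28547) = (258 - (-1/13 - 15/17)*(-27)*(-13))*(1/28547) = (258 - (-212/221*(-27))*(-13))*(1/28547) = (258 - 5724*(-13)/221)*(1/28547) = (258 - 1*(-5724/17))*(1/28547) = (258 + 5724/17)*(1/28547) = (10110/17)*(1/28547) = 10110/485299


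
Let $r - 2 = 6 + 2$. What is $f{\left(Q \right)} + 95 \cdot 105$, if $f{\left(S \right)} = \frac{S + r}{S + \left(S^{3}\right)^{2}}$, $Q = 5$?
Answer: $\frac{10393951}{1042} \approx 9975.0$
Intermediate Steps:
$r = 10$ ($r = 2 + \left(6 + 2\right) = 2 + 8 = 10$)
$f{\left(S \right)} = \frac{10 + S}{S + S^{6}}$ ($f{\left(S \right)} = \frac{S + 10}{S + \left(S^{3}\right)^{2}} = \frac{10 + S}{S + S^{6}}$)
$f{\left(Q \right)} + 95 \cdot 105 = \frac{10 + 5}{5 + 5^{6}} + 95 \cdot 105 = \frac{1}{5 + 15625} \cdot 15 + 9975 = \frac{1}{15630} \cdot 15 + 9975 = \frac{1}{1042} + 9975 = \frac{10393951}{1042}$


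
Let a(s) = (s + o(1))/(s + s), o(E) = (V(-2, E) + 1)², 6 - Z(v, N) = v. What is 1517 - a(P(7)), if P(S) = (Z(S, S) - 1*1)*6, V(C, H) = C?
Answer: 36397/24 ≈ 1516.5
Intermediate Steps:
Z(v, N) = 6 - v
o(E) = 1 (o(E) = (-2 + 1)² = (-1)² = 1)
P(S) = 30 - 6*S (P(S) = ((6 - S) - 1*1)*6 = ((6 - S) - 1)*6 = (5 - S)*6 = 30 - 6*S)
a(s) = (1 + s)/(2*s) (a(s) = (s + 1)/(s + s) = (1 + s)/((2*s)) = (1 + s)*(1/(2*s)) = (1 + s)/(2*s))
1517 - a(P(7)) = 1517 - (1 + (30 - 6*7))/(2*(30 - 6*7)) = 1517 - (1 + (30 - 42))/(2*(30 - 42)) = 1517 - (1 - 12)/(2*(-12)) = 1517 - (-1)*(-11)/(2*12) = 1517 - 1*11/24 = 1517 - 11/24 = 36397/24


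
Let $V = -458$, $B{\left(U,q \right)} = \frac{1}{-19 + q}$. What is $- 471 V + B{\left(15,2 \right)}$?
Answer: $\frac{3667205}{17} \approx 2.1572 \cdot 10^{5}$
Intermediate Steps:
$- 471 V + B{\left(15,2 \right)} = \left(-471\right) \left(-458\right) + \frac{1}{-19 + 2} = 215718 + \frac{1}{-17} = 215718 - \frac{1}{17} = \frac{3667205}{17}$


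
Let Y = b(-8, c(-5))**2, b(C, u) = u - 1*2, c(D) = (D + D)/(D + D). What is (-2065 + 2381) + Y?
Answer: 317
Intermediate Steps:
c(D) = 1 (c(D) = (2*D)/((2*D)) = (2*D)*(1/(2*D)) = 1)
b(C, u) = -2 + u (b(C, u) = u - 2 = -2 + u)
Y = 1 (Y = (-2 + 1)**2 = (-1)**2 = 1)
(-2065 + 2381) + Y = (-2065 + 2381) + 1 = 316 + 1 = 317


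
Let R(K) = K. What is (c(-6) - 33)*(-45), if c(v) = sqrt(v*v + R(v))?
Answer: 1485 - 45*sqrt(30) ≈ 1238.5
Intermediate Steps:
c(v) = sqrt(v + v**2) (c(v) = sqrt(v*v + v) = sqrt(v**2 + v) = sqrt(v + v**2))
(c(-6) - 33)*(-45) = (sqrt(-6*(1 - 6)) - 33)*(-45) = (sqrt(-6*(-5)) - 33)*(-45) = (sqrt(30) - 33)*(-45) = (-33 + sqrt(30))*(-45) = 1485 - 45*sqrt(30)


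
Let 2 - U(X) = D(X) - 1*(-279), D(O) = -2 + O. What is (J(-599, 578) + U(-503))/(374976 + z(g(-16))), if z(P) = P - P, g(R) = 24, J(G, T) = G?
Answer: -53/53568 ≈ -0.00098940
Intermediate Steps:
U(X) = -275 - X (U(X) = 2 - ((-2 + X) - 1*(-279)) = 2 - ((-2 + X) + 279) = 2 - (277 + X) = 2 + (-277 - X) = -275 - X)
z(P) = 0
(J(-599, 578) + U(-503))/(374976 + z(g(-16))) = (-599 + (-275 - 1*(-503)))/(374976 + 0) = (-599 + (-275 + 503))/374976 = (-599 + 228)*(1/374976) = -371*1/374976 = -53/53568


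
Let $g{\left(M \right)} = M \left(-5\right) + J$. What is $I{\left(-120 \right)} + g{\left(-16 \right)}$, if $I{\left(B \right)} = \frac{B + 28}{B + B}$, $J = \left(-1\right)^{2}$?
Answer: $\frac{4883}{60} \approx 81.383$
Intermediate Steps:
$J = 1$
$g{\left(M \right)} = 1 - 5 M$ ($g{\left(M \right)} = M \left(-5\right) + 1 = - 5 M + 1 = 1 - 5 M$)
$I{\left(B \right)} = \frac{28 + B}{2 B}$
$I{\left(-120 \right)} + g{\left(-16 \right)} = \frac{28 - 120}{2 \left(-120\right)} + \left(1 - -80\right) = \frac{1}{2} \left(- \frac{1}{120}\right) \left(-92\right) + \left(1 + 80\right) = \frac{23}{60} + 81 = \frac{4883}{60}$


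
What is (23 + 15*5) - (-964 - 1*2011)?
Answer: 3073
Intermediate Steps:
(23 + 15*5) - (-964 - 1*2011) = (23 + 75) - (-964 - 2011) = 98 - 1*(-2975) = 98 + 2975 = 3073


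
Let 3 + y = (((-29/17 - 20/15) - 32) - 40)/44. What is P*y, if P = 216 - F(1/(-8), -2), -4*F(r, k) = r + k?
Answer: -72804305/71808 ≈ -1013.9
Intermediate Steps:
F(r, k) = -k/4 - r/4 (F(r, k) = -(r + k)/4 = -(k + r)/4 = -k/4 - r/4)
P = 6895/32 (P = 216 - (-1/4*(-2) - 1/4/(-8)) = 216 - (1/2 - 1/4*(-1/8)) = 216 - (1/2 + 1/32) = 216 - 1*17/32 = 216 - 17/32 = 6895/32 ≈ 215.47)
y = -10559/2244 (y = -3 + (((-29/17 - 20/15) - 32) - 40)/44 = -3 + (((-29*1/17 - 20*1/15) - 32) - 40)*(1/44) = -3 + (((-29/17 - 4/3) - 32) - 40)*(1/44) = -3 + ((-155/51 - 32) - 40)*(1/44) = -3 + (-1787/51 - 40)*(1/44) = -3 - 3827/51*1/44 = -3 - 3827/2244 = -10559/2244 ≈ -4.7054)
P*y = (6895/32)*(-10559/2244) = -72804305/71808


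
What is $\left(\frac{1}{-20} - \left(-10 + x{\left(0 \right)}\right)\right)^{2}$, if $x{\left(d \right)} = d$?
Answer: $\frac{39601}{400} \approx 99.002$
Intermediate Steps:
$\left(\frac{1}{-20} - \left(-10 + x{\left(0 \right)}\right)\right)^{2} = \left(\frac{1}{-20} + \left(\left(6 + 4\right) - 0\right)\right)^{2} = \left(- \frac{1}{20} + \left(10 + 0\right)\right)^{2} = \left(- \frac{1}{20} + 10\right)^{2} = \left(\frac{199}{20}\right)^{2} = \frac{39601}{400}$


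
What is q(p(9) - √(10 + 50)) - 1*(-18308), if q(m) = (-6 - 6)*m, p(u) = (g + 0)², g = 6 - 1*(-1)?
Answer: 17720 + 24*√15 ≈ 17813.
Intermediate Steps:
g = 7 (g = 6 + 1 = 7)
p(u) = 49 (p(u) = (7 + 0)² = 7² = 49)
q(m) = -12*m
q(p(9) - √(10 + 50)) - 1*(-18308) = -12*(49 - √(10 + 50)) - 1*(-18308) = -12*(49 - √60) + 18308 = -12*(49 - 2*√15) + 18308 = (-588 + 24*√15) + 18308 = 17720 + 24*√15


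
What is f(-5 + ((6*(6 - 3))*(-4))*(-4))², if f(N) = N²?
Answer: 6414247921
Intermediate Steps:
f(-5 + ((6*(6 - 3))*(-4))*(-4))² = ((-5 + ((6*(6 - 3))*(-4))*(-4))²)² = ((-5 + ((6*3)*(-4))*(-4))²)² = ((-5 + (18*(-4))*(-4))²)² = ((-5 - 72*(-4))²)² = ((-5 + 288)²)² = (283²)² = 80089² = 6414247921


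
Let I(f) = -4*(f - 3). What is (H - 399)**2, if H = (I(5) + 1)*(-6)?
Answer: 127449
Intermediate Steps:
I(f) = 12 - 4*f (I(f) = -4*(-3 + f) = 12 - 4*f)
H = 42 (H = ((12 - 4*5) + 1)*(-6) = ((12 - 20) + 1)*(-6) = (-8 + 1)*(-6) = -7*(-6) = 42)
(H - 399)**2 = (42 - 399)**2 = (-357)**2 = 127449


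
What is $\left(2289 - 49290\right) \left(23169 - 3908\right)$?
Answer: $-905286261$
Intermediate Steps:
$\left(2289 - 49290\right) \left(23169 - 3908\right) = \left(-47001\right) 19261 = -905286261$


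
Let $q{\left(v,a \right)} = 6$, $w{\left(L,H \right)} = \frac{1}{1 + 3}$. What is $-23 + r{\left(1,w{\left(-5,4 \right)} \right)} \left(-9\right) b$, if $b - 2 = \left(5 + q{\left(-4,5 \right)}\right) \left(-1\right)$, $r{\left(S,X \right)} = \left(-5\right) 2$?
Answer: $-833$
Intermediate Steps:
$w{\left(L,H \right)} = \frac{1}{4}$
$r{\left(S,X \right)} = -10$
$b = -9$ ($b = 2 + \left(5 + 6\right) \left(-1\right) = 2 + 11 \left(-1\right) = 2 - 11 = -9$)
$-23 + r{\left(1,w{\left(-5,4 \right)} \right)} \left(-9\right) b = -23 + \left(-10\right) \left(-9\right) \left(-9\right) = -23 + 90 \left(-9\right) = -23 - 810 = -833$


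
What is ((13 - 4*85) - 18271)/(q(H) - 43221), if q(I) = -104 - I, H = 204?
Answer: 18598/43529 ≈ 0.42726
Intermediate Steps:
((13 - 4*85) - 18271)/(q(H) - 43221) = ((13 - 4*85) - 18271)/((-104 - 1*204) - 43221) = ((13 - 340) - 18271)/((-104 - 204) - 43221) = (-327 - 18271)/(-308 - 43221) = -18598/(-43529) = -18598*(-1/43529) = 18598/43529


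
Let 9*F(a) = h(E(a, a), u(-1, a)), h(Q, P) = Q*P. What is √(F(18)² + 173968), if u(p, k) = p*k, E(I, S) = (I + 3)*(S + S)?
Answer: 4*√153757 ≈ 1568.5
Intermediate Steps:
E(I, S) = 2*S*(3 + I) (E(I, S) = (3 + I)*(2*S) = 2*S*(3 + I))
u(p, k) = k*p
h(Q, P) = P*Q
F(a) = -2*a²*(3 + a)/9 (F(a) = ((a*(-1))*(2*a*(3 + a)))/9 = ((-a)*(2*a*(3 + a)))/9 = (-2*a²*(3 + a))/9 = -2*a²*(3 + a)/9)
√(F(18)² + 173968) = √(((2/9)*18²*(-3 - 1*18))² + 173968) = √(((2/9)*324*(-3 - 18))² + 173968) = √(((2/9)*324*(-21))² + 173968) = √((-1512)² + 173968) = √(2286144 + 173968) = √2460112 = 4*√153757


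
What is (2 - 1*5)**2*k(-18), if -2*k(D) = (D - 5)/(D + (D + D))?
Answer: -23/12 ≈ -1.9167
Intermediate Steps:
k(D) = -(-5 + D)/(6*D) (k(D) = -(D - 5)/(2*(D + (D + D))) = -(-5 + D)/(2*(D + 2*D)) = -(-5 + D)/(2*(3*D)) = -(-5 + D)*1/(3*D)/2 = -(-5 + D)/(6*D))
(2 - 1*5)**2*k(-18) = (2 - 1*5)**2*((1/6)*(5 - 1*(-18))/(-18)) = (2 - 5)**2*((1/6)*(-1/18)*(5 + 18)) = (-3)**2*((1/6)*(-1/18)*23) = 9*(-23/108) = -23/12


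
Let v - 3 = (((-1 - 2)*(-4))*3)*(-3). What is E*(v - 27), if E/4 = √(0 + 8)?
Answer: -1056*√2 ≈ -1493.4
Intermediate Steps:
v = -105 (v = 3 + (((-1 - 2)*(-4))*3)*(-3) = 3 + (-3*(-4)*3)*(-3) = 3 + (12*3)*(-3) = 3 + 36*(-3) = 3 - 108 = -105)
E = 8*√2 (E = 4*√(0 + 8) = 4*√8 = 4*(2*√2) = 8*√2 ≈ 11.314)
E*(v - 27) = (8*√2)*(-105 - 27) = (8*√2)*(-132) = -1056*√2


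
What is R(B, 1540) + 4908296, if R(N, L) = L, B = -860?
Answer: 4909836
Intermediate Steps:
R(B, 1540) + 4908296 = 1540 + 4908296 = 4909836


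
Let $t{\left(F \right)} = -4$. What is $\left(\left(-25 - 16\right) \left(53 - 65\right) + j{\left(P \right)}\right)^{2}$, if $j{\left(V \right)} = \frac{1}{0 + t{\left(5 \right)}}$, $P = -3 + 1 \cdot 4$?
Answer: $\frac{3869089}{16} \approx 2.4182 \cdot 10^{5}$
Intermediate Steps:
$P = 1$ ($P = -3 + 4 = 1$)
$j{\left(V \right)} = - \frac{1}{4}$ ($j{\left(V \right)} = \frac{1}{0 - 4} = \frac{1}{-4} = - \frac{1}{4}$)
$\left(\left(-25 - 16\right) \left(53 - 65\right) + j{\left(P \right)}\right)^{2} = \left(\left(-25 - 16\right) \left(53 - 65\right) - \frac{1}{4}\right)^{2} = \left(\left(-41\right) \left(-12\right) - \frac{1}{4}\right)^{2} = \left(492 - \frac{1}{4}\right)^{2} = \left(\frac{1967}{4}\right)^{2} = \frac{3869089}{16}$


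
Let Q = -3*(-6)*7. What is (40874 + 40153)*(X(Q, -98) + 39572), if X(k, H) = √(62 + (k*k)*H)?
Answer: 3206400444 + 81027*I*√1555786 ≈ 3.2064e+9 + 1.0107e+8*I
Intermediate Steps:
Q = 126 (Q = 18*7 = 126)
X(k, H) = √(62 + H*k²) (X(k, H) = √(62 + k²*H) = √(62 + H*k²))
(40874 + 40153)*(X(Q, -98) + 39572) = (40874 + 40153)*(√(62 - 98*126²) + 39572) = 81027*(√(62 - 98*15876) + 39572) = 81027*(√(62 - 1555848) + 39572) = 81027*(√(-1555786) + 39572) = 81027*(I*√1555786 + 39572) = 81027*(39572 + I*√1555786) = 3206400444 + 81027*I*√1555786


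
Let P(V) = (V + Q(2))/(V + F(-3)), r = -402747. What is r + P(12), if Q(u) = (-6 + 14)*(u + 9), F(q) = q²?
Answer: -8457587/21 ≈ -4.0274e+5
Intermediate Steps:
Q(u) = 72 + 8*u (Q(u) = 8*(9 + u) = 72 + 8*u)
P(V) = (88 + V)/(9 + V) (P(V) = (V + (72 + 8*2))/(V + (-3)²) = (V + (72 + 16))/(V + 9) = (V + 88)/(9 + V) = (88 + V)/(9 + V))
r + P(12) = -402747 + (88 + 12)/(9 + 12) = -402747 + 100/21 = -8457587/21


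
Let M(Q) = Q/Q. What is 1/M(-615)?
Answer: 1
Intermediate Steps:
M(Q) = 1
1/M(-615) = 1/1 = 1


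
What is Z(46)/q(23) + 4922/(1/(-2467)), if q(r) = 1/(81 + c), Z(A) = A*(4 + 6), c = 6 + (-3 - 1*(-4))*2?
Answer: -12101634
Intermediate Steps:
c = 8 (c = 6 + (-3 + 4)*2 = 6 + 1*2 = 6 + 2 = 8)
Z(A) = 10*A (Z(A) = A*10 = 10*A)
q(r) = 1/89 (q(r) = 1/(81 + 8) = 1/89)
Z(46)/q(23) + 4922/(1/(-2467)) = (10*46)/(1/89) + 4922/(1/(-2467)) = 460*89 + 4922/(-1/2467) = 40940 + 4922*(-2467) = 40940 - 12142574 = -12101634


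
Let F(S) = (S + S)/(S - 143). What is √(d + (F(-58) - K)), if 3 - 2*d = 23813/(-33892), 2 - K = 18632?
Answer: √864681110863696338/6812292 ≈ 136.50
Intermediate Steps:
K = -18630 (K = 2 - 1*18632 = 2 - 18632 = -18630)
F(S) = 2*S/(-143 + S) (F(S) = (2*S)/(-143 + S) = 2*S/(-143 + S))
d = 125489/67784 (d = 3/2 - 23813/(2*(-33892)) = 3/2 - 23813*(-1)/(2*33892) = 3/2 - ½*(-23813/33892) = 3/2 + 23813/67784 = 125489/67784 ≈ 1.8513)
√(d + (F(-58) - K)) = √(125489/67784 + (2*(-58)/(-143 - 58) - 1*(-18630))) = √(125489/67784 + (2*(-58)/(-201) + 18630)) = √(125489/67784 + (2*(-58)*(-1/201) + 18630)) = √(125489/67784 + (116/201 + 18630)) = √(125489/67784 + 3744746/201) = √(253859086153/13624584) = √864681110863696338/6812292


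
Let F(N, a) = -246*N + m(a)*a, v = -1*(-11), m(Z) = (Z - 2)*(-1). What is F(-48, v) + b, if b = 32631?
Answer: 44340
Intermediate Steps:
m(Z) = 2 - Z (m(Z) = (-2 + Z)*(-1) = 2 - Z)
v = 11
F(N, a) = -246*N + a*(2 - a) (F(N, a) = -246*N + (2 - a)*a = -246*N + a*(2 - a))
F(-48, v) + b = (-246*(-48) - 1*11*(-2 + 11)) + 32631 = (11808 - 1*11*9) + 32631 = (11808 - 99) + 32631 = 11709 + 32631 = 44340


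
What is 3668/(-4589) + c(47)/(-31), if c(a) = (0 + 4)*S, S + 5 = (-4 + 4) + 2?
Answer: -58640/142259 ≈ -0.41221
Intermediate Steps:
S = -3 (S = -5 + ((-4 + 4) + 2) = -5 + (0 + 2) = -5 + 2 = -3)
c(a) = -12 (c(a) = (0 + 4)*(-3) = 4*(-3) = -12)
3668/(-4589) + c(47)/(-31) = 3668/(-4589) - 12/(-31) = 3668*(-1/4589) - 12*(-1/31) = -3668/4589 + 12/31 = -58640/142259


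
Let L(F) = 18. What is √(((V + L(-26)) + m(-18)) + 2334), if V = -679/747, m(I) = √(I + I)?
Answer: √(145769995 + 372006*I)/249 ≈ 48.488 + 0.061871*I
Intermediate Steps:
m(I) = √2*√I (m(I) = √(2*I) = √2*√I)
V = -679/747 (V = -679*1/747 = -679/747 ≈ -0.90897)
√(((V + L(-26)) + m(-18)) + 2334) = √(((-679/747 + 18) + √2*√(-18)) + 2334) = √((12767/747 + √2*(3*I*√2)) + 2334) = √((12767/747 + 6*I) + 2334) = √(1756265/747 + 6*I)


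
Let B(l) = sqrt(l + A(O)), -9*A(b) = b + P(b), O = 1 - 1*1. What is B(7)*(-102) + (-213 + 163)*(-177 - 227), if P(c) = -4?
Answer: 20200 - 34*sqrt(67) ≈ 19922.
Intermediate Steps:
O = 0 (O = 1 - 1 = 0)
A(b) = 4/9 - b/9 (A(b) = -(b - 4)/9 = -(-4 + b)/9 = 4/9 - b/9)
B(l) = sqrt(4/9 + l) (B(l) = sqrt(l + (4/9 - 1/9*0)) = sqrt(l + (4/9 + 0)) = sqrt(l + 4/9) = sqrt(4/9 + l))
B(7)*(-102) + (-213 + 163)*(-177 - 227) = (sqrt(4 + 9*7)/3)*(-102) + (-213 + 163)*(-177 - 227) = (sqrt(4 + 63)/3)*(-102) - 50*(-404) = (sqrt(67)/3)*(-102) + 20200 = -34*sqrt(67) + 20200 = 20200 - 34*sqrt(67)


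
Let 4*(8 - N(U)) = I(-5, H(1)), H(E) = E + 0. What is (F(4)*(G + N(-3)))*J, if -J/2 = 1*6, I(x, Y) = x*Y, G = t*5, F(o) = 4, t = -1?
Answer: -204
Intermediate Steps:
G = -5 (G = -1*5 = -5)
H(E) = E
I(x, Y) = Y*x
N(U) = 37/4 (N(U) = 8 - (-5)/4 = 8 - ¼*(-5) = 8 + 5/4 = 37/4)
J = -12 (J = -2*6 = -12)
(F(4)*(G + N(-3)))*J = (4*(-5 + 37/4))*(-12) = (4*(17/4))*(-12) = 17*(-12) = -204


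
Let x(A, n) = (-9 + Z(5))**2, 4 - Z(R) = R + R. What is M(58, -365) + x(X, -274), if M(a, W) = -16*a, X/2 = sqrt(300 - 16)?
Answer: -703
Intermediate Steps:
Z(R) = 4 - 2*R (Z(R) = 4 - (R + R) = 4 - 2*R)
X = 4*sqrt(71) (X = 2*sqrt(300 - 16) = 2*sqrt(284) = 2*(2*sqrt(71)) = 4*sqrt(71) ≈ 33.705)
x(A, n) = 225 (x(A, n) = (-9 + (4 - 2*5))**2 = (-9 + (4 - 10))**2 = (-9 - 6)**2 = (-15)**2 = 225)
M(58, -365) + x(X, -274) = -16*58 + 225 = -928 + 225 = -703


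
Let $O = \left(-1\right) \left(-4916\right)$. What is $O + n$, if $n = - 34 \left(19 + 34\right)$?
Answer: $3114$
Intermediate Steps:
$O = 4916$
$n = -1802$ ($n = \left(-34\right) 53 = -1802$)
$O + n = 4916 - 1802 = 3114$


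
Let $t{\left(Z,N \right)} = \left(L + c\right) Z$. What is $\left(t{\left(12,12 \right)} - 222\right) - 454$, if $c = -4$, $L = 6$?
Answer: $-652$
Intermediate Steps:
$t{\left(Z,N \right)} = 2 Z$ ($t{\left(Z,N \right)} = \left(6 - 4\right) Z = 2 Z$)
$\left(t{\left(12,12 \right)} - 222\right) - 454 = \left(2 \cdot 12 - 222\right) - 454 = \left(24 - 222\right) - 454 = -198 - 454 = -652$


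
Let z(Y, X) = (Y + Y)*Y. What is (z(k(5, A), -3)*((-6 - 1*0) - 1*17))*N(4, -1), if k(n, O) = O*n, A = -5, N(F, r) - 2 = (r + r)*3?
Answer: 115000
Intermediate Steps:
N(F, r) = 2 + 6*r (N(F, r) = 2 + (r + r)*3 = 2 + (2*r)*3 = 2 + 6*r)
z(Y, X) = 2*Y² (z(Y, X) = (2*Y)*Y = 2*Y²)
(z(k(5, A), -3)*((-6 - 1*0) - 1*17))*N(4, -1) = ((2*(-5*5)²)*((-6 - 1*0) - 1*17))*(2 + 6*(-1)) = ((2*(-25)²)*((-6 + 0) - 17))*(2 - 6) = ((2*625)*(-6 - 17))*(-4) = (1250*(-23))*(-4) = -28750*(-4) = 115000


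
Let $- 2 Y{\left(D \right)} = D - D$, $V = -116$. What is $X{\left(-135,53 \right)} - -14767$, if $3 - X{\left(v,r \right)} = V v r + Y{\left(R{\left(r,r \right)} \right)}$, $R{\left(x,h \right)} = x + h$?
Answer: $-815210$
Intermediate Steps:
$R{\left(x,h \right)} = h + x$
$Y{\left(D \right)} = 0$ ($Y{\left(D \right)} = - \frac{D - D}{2} = \left(- \frac{1}{2}\right) 0 = 0$)
$X{\left(v,r \right)} = 3 + 116 r v$ ($X{\left(v,r \right)} = 3 - \left(- 116 v r + 0\right) = 3 - \left(- 116 r v + 0\right) = 3 - - 116 r v = 3 + 116 r v$)
$X{\left(-135,53 \right)} - -14767 = \left(3 + 116 \cdot 53 \left(-135\right)\right) - -14767 = \left(3 - 829980\right) + 14767 = -829977 + 14767 = -815210$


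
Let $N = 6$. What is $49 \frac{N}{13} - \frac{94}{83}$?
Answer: $\frac{23180}{1079} \approx 21.483$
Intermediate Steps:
$49 \frac{N}{13} - \frac{94}{83} = 49 \cdot \frac{6}{13} - \frac{94}{83} = \frac{294}{13} - \frac{94}{83} = \frac{23180}{1079}$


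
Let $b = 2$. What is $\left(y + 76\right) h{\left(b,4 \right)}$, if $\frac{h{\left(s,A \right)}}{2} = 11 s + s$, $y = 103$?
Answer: $8592$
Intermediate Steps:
$h{\left(s,A \right)} = 24 s$ ($h{\left(s,A \right)} = 2 \left(11 s + s\right) = 2 \cdot 12 s = 24 s$)
$\left(y + 76\right) h{\left(b,4 \right)} = \left(103 + 76\right) 24 \cdot 2 = 179 \cdot 48 = 8592$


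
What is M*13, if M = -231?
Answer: -3003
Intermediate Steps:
M*13 = -231*13 = -3003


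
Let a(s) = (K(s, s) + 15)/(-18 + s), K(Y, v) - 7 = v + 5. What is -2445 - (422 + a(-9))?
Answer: -8599/3 ≈ -2866.3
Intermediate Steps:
K(Y, v) = 12 + v (K(Y, v) = 7 + (v + 5) = 7 + (5 + v) = 12 + v)
a(s) = (27 + s)/(-18 + s) (a(s) = ((12 + s) + 15)/(-18 + s) = (27 + s)/(-18 + s))
-2445 - (422 + a(-9)) = -2445 - (422 + (27 - 9)/(-18 - 9)) = -2445 - (422 + 18/(-27)) = -2445 - (422 - 1/27*18) = -2445 - (422 - ⅔) = -2445 - 1*1264/3 = -2445 - 1264/3 = -8599/3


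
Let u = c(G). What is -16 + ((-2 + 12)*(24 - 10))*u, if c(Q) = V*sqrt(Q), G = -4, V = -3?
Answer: -16 - 840*I ≈ -16.0 - 840.0*I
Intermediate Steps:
c(Q) = -3*sqrt(Q)
u = -6*I ≈ -6.0*I
-16 + ((-2 + 12)*(24 - 10))*u = -16 + ((-2 + 12)*(24 - 10))*(-6*I) = -16 + (10*14)*(-6*I) = -16 + 140*(-6*I) = -16 - 840*I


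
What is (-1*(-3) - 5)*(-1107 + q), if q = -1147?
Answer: 4508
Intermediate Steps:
(-1*(-3) - 5)*(-1107 + q) = (-1*(-3) - 5)*(-1107 - 1147) = (3 - 5)*(-2254) = -2*(-2254) = 4508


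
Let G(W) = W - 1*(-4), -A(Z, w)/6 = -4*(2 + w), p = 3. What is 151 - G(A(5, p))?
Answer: 27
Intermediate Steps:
A(Z, w) = 48 + 24*w (A(Z, w) = -(-24)*(2 + w) = -6*(-8 - 4*w) = 48 + 24*w)
G(W) = 4 + W (G(W) = W + 4 = 4 + W)
151 - G(A(5, p)) = 151 - (4 + (48 + 24*3)) = 151 - (4 + (48 + 72)) = 151 - (4 + 120) = 151 - 1*124 = 151 - 124 = 27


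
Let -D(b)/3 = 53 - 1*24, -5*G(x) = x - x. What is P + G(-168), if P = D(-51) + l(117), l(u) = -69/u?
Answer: -3416/39 ≈ -87.590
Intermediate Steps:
G(x) = 0 (G(x) = -(x - x)/5 = -⅕*0 = 0)
D(b) = -87 (D(b) = -3*(53 - 1*24) = -3*(53 - 24) = -3*29 = -87)
P = -3416/39 (P = -87 - 69/117 = -87 - 69*1/117 = -87 - 23/39 = -3416/39 ≈ -87.590)
P + G(-168) = -3416/39 + 0 = -3416/39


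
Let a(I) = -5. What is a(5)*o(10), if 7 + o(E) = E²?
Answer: -465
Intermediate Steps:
o(E) = -7 + E²
a(5)*o(10) = -5*(-7 + 10²) = -5*(-7 + 100) = -5*93 = -465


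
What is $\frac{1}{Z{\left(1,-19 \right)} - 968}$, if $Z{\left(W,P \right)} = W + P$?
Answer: $- \frac{1}{986} \approx -0.0010142$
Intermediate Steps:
$Z{\left(W,P \right)} = P + W$
$\frac{1}{Z{\left(1,-19 \right)} - 968} = \frac{1}{\left(-19 + 1\right) - 968} = \frac{1}{-18 - 968} = \frac{1}{-986} = - \frac{1}{986}$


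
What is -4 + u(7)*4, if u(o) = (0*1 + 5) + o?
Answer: 44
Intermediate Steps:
u(o) = 5 + o (u(o) = (0 + 5) + o = 5 + o)
-4 + u(7)*4 = -4 + (5 + 7)*4 = -4 + 12*4 = -4 + 48 = 44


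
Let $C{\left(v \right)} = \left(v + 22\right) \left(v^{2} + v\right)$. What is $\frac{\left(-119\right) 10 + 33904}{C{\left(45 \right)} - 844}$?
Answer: $\frac{16357}{68923} \approx 0.23732$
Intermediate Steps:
$C{\left(v \right)} = \left(22 + v\right) \left(v + v^{2}\right)$
$\frac{\left(-119\right) 10 + 33904}{C{\left(45 \right)} - 844} = \frac{\left(-119\right) 10 + 33904}{45 \left(22 + 45^{2} + 23 \cdot 45\right) - 844} = \frac{-1190 + 33904}{45 \left(22 + 2025 + 1035\right) - 844} = \frac{32714}{45 \cdot 3082 - 844} = \frac{32714}{138690 - 844} = \frac{32714}{137846} = 32714 \cdot \frac{1}{137846} = \frac{16357}{68923}$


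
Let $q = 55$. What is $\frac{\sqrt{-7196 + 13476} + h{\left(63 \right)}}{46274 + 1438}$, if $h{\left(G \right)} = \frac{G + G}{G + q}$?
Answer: $\frac{3}{134048} + \frac{\sqrt{1570}}{23856} \approx 0.0016833$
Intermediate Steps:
$h{\left(G \right)} = \frac{2 G}{55 + G}$ ($h{\left(G \right)} = \frac{G + G}{G + 55} = \frac{2 G}{55 + G}$)
$\frac{\sqrt{-7196 + 13476} + h{\left(63 \right)}}{46274 + 1438} = \frac{\sqrt{-7196 + 13476} + 2 \cdot 63 \frac{1}{55 + 63}}{46274 + 1438} = \frac{\sqrt{6280} + 2 \cdot 63 \cdot \frac{1}{118}}{47712} = \left(2 \sqrt{1570} + 2 \cdot 63 \cdot \frac{1}{118}\right) \frac{1}{47712} = \left(2 \sqrt{1570} + \frac{63}{59}\right) \frac{1}{47712} = \left(\frac{63}{59} + 2 \sqrt{1570}\right) \frac{1}{47712} = \frac{3}{134048} + \frac{\sqrt{1570}}{23856}$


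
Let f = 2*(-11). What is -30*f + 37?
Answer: 697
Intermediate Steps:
f = -22
-30*f + 37 = -30*(-22) + 37 = 660 + 37 = 697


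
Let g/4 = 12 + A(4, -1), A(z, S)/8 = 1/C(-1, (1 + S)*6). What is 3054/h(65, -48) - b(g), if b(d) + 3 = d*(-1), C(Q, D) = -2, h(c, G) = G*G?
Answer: 13949/384 ≈ 36.326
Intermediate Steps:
h(c, G) = G²
A(z, S) = -4 (A(z, S) = 8/(-2) = 8*(-½) = -4)
g = 32 (g = 4*(12 - 4) = 4*8 = 32)
b(d) = -3 - d (b(d) = -3 + d*(-1) = -3 - d)
3054/h(65, -48) - b(g) = 3054/((-48)²) - (-3 - 1*32) = 3054/2304 - (-3 - 32) = 3054*(1/2304) - 1*(-35) = 509/384 + 35 = 13949/384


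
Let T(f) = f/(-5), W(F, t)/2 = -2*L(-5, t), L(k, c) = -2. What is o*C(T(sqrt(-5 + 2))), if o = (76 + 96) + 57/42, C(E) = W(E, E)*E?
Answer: -9708*I*sqrt(3)/35 ≈ -480.42*I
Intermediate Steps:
W(F, t) = 8 (W(F, t) = 2*(-2*(-2)) = 2*4 = 8)
T(f) = -f/5 (T(f) = f*(-1/5) = -f/5)
C(E) = 8*E
o = 2427/14 (o = 172 + 57*(1/42) = 172 + 19/14 = 2427/14 ≈ 173.36)
o*C(T(sqrt(-5 + 2))) = 2427*(8*(-sqrt(-5 + 2)/5))/14 = 2427*(8*(-I*sqrt(3)/5))/14 = 2427*(-8*I*sqrt(3)/5)/14 = -9708*I*sqrt(3)/35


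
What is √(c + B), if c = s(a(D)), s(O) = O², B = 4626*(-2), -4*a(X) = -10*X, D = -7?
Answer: I*√35783/2 ≈ 94.582*I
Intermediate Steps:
a(X) = 5*X/2 (a(X) = -(-5)*X/2 = 5*X/2)
B = -9252
c = 1225/4 (c = ((5/2)*(-7))² = (-35/2)² = 1225/4 ≈ 306.25)
√(c + B) = √(1225/4 - 9252) = √(-35783/4) = I*√35783/2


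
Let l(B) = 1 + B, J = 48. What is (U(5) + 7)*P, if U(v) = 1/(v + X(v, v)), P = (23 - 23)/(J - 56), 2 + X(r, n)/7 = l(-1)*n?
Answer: 0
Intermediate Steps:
X(r, n) = -14 (X(r, n) = -14 + 7*((1 - 1)*n) = -14 + 7*(0*n) = -14 + 7*0 = -14 + 0 = -14)
P = 0 (P = (23 - 23)/(48 - 56) = 0/(-8) = 0*(-⅛) = 0)
U(v) = 1/(-14 + v) (U(v) = 1/(v - 14) = 1/(-14 + v))
(U(5) + 7)*P = (1/(-14 + 5) + 7)*0 = (1/(-9) + 7)*0 = (-⅑ + 7)*0 = (62/9)*0 = 0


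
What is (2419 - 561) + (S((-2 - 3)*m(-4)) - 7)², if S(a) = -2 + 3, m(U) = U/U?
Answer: 1894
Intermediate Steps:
m(U) = 1
S(a) = 1
(2419 - 561) + (S((-2 - 3)*m(-4)) - 7)² = (2419 - 561) + (1 - 7)² = 1858 + (-6)² = 1858 + 36 = 1894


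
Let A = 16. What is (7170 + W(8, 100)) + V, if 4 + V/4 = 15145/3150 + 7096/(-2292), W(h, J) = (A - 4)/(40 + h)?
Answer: 1723389797/240660 ≈ 7161.1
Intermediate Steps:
W(h, J) = 12/(40 + h) (W(h, J) = (16 - 4)/(40 + h) = 12/(40 + h))
V = -550642/60165 (V = -16 + 4*(15145/3150 + 7096/(-2292)) = -16 + 4*(15145*(1/3150) + 7096*(-1/2292)) = -16 + 4*(3029/630 - 1774/573) = -16 + 4*(205999/120330) = -16 + 411998/60165 = -550642/60165 ≈ -9.1522)
(7170 + W(8, 100)) + V = (7170 + 12/(40 + 8)) - 550642/60165 = (7170 + 12/48) - 550642/60165 = (7170 + 12*(1/48)) - 550642/60165 = (7170 + ¼) - 550642/60165 = 28681/4 - 550642/60165 = 1723389797/240660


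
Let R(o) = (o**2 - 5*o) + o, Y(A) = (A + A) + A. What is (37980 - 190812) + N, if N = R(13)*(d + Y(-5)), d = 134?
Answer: -138909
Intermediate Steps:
Y(A) = 3*A (Y(A) = 2*A + A = 3*A)
R(o) = o**2 - 4*o
N = 13923 (N = (13*(-4 + 13))*(134 + 3*(-5)) = (13*9)*(134 - 15) = 117*119 = 13923)
(37980 - 190812) + N = (37980 - 190812) + 13923 = -152832 + 13923 = -138909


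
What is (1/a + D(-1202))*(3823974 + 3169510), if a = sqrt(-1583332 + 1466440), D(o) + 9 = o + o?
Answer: -16875276892 - 3496742*I*sqrt(3247)/9741 ≈ -1.6875e+10 - 20455.0*I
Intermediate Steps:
D(o) = -9 + 2*o (D(o) = -9 + (o + o) = -9 + 2*o)
a = 6*I*sqrt(3247) (a = sqrt(-116892) = 6*I*sqrt(3247) ≈ 341.89*I)
(1/a + D(-1202))*(3823974 + 3169510) = (1/(6*I*sqrt(3247)) + (-9 + 2*(-1202)))*(3823974 + 3169510) = (-I*sqrt(3247)/19482 + (-9 - 2404))*6993484 = (-I*sqrt(3247)/19482 - 2413)*6993484 = (-2413 - I*sqrt(3247)/19482)*6993484 = -16875276892 - 3496742*I*sqrt(3247)/9741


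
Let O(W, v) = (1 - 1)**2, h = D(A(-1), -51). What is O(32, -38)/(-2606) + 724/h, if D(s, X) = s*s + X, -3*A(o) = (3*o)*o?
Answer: -362/25 ≈ -14.480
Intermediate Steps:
A(o) = -o**2 (A(o) = -3*o*o/3 = -o**2)
D(s, X) = X + s**2 (D(s, X) = s**2 + X = X + s**2)
h = -50 (h = -51 + (-1*(-1)**2)**2 = -51 + (-1*1)**2 = -51 + (-1)**2 = -51 + 1 = -50)
O(W, v) = 0 (O(W, v) = 0**2 = 0)
O(32, -38)/(-2606) + 724/h = 0/(-2606) + 724/(-50) = 0*(-1/2606) + 724*(-1/50) = 0 - 362/25 = -362/25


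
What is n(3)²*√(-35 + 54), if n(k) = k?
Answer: 9*√19 ≈ 39.230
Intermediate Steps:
n(3)²*√(-35 + 54) = 3²*√(-35 + 54) = 9*√19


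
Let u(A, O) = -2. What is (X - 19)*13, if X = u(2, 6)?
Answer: -273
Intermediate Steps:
X = -2
(X - 19)*13 = (-2 - 19)*13 = -21*13 = -273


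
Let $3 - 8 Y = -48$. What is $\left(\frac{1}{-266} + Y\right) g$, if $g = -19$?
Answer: $- \frac{6779}{56} \approx -121.05$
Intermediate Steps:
$Y = \frac{51}{8}$ ($Y = \frac{3}{8} - -6 = \frac{3}{8} + 6 = \frac{51}{8} \approx 6.375$)
$\left(\frac{1}{-266} + Y\right) g = \left(\frac{1}{-266} + \frac{51}{8}\right) \left(-19\right) = \left(- \frac{1}{266} + \frac{51}{8}\right) \left(-19\right) = \frac{6779}{1064} \left(-19\right) = - \frac{6779}{56}$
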